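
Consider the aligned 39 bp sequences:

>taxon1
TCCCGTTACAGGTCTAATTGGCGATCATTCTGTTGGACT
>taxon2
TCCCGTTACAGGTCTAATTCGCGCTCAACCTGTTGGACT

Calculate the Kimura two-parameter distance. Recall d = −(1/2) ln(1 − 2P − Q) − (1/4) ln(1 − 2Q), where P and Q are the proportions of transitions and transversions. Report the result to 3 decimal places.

0.110

Of 39 sites, 1 differences are transitions and 3 are transversions, so P = 1/39 ≈ 0.025641 and Q = 3/39 ≈ 0.076923.
Under the Kimura two-parameter model, d = −½ ln(1 − 2P − Q) − ¼ ln(1 − 2Q).
1 − 2P − Q = 0.871795, giving −½ ln(0.871795) = 0.068600.
1 − 2Q = 0.846154, giving −¼ ln(0.846154) = 0.041763.
d = 0.068600 + 0.041763 = 0.110363.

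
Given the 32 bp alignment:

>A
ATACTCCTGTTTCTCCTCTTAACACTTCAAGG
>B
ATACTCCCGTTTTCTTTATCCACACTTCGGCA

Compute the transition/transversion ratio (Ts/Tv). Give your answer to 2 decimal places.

Transitions are A↔G and C↔T; transversions are all other mismatches.
Transitions: 9. Transversions: 3.
R = 9/3 = 3.00.

3.00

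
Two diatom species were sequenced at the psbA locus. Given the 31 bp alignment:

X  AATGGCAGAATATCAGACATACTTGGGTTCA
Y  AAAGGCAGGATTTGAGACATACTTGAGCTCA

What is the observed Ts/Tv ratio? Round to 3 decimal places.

Transitions are A↔G and C↔T; transversions are all other mismatches.
Transitions: 3. Transversions: 3.
R = 3/3 = 1.000.

1.000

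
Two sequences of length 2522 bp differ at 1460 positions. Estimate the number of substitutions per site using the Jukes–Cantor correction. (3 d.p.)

p = 1460/2522 ≈ 0.578906.
d = −(3/4) ln(1 − 4p/3) = −0.75 ln(1 − 0.771875) = −0.75 ln(0.228125)
  = −0.75 × (-1.477862) = 1.108397 substitutions/site.

1.108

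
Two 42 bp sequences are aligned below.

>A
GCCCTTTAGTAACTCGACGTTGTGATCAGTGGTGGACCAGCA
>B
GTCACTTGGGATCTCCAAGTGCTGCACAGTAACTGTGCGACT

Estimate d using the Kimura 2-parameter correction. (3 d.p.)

0.828

Of 42 sites, 8 differences are transitions and 13 are transversions, so P = 8/42 ≈ 0.190476 and Q = 13/42 ≈ 0.309524.
Under the Kimura two-parameter model, d = −½ ln(1 − 2P − Q) − ¼ ln(1 − 2Q).
1 − 2P − Q = 0.309524, giving −½ ln(0.309524) = 0.586360.
1 − 2Q = 0.380952, giving −¼ ln(0.380952) = 0.241270.
d = 0.586360 + 0.241270 = 0.827630.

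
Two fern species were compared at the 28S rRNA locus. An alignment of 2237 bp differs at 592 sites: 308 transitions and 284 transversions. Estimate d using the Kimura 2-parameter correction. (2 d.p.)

P = 308/2237 ≈ 0.137684 and Q = 284/2237 ≈ 0.126956.
Under the Kimura two-parameter model, d = −½ ln(1 − 2P − Q) − ¼ ln(1 − 2Q).
1 − 2P − Q = 0.597676, giving −½ ln(0.597676) = 0.257353.
1 − 2Q = 0.746088, giving −¼ ln(0.746088) = 0.073228.
d = 0.257353 + 0.073228 = 0.330581.

0.33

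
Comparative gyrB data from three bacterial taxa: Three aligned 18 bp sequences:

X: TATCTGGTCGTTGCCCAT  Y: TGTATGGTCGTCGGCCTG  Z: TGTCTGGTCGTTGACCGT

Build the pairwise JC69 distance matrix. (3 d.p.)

X–Y: 6/18 sites differ → p ≈ 0.333333, d = −0.75 ln(1 − 0.444444) = 0.440839 ≈ 0.441.
X–Z: 3/18 sites differ → p ≈ 0.166667, d = −0.75 ln(1 − 0.222223) = 0.188487 ≈ 0.188.
Y–Z: 5/18 sites differ → p ≈ 0.277778, d = −0.75 ln(1 − 0.370371) = 0.346968 ≈ 0.347.

d(X,Y) = 0.441, d(X,Z) = 0.188, d(Y,Z) = 0.347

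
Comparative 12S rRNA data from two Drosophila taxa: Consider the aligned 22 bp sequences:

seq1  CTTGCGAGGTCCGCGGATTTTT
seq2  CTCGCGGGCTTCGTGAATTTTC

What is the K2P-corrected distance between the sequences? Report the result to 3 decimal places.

0.471

Of 22 sites, 6 differences are transitions and 1 are transversions, so P = 6/22 ≈ 0.272727 and Q = 1/22 ≈ 0.045455.
Under the Kimura two-parameter model, d = −½ ln(1 − 2P − Q) − ¼ ln(1 − 2Q).
1 − 2P − Q = 0.409091, giving −½ ln(0.409091) = 0.446909.
1 − 2Q = 0.90909, giving −¼ ln(0.90909) = 0.023828.
d = 0.446909 + 0.023828 = 0.470737.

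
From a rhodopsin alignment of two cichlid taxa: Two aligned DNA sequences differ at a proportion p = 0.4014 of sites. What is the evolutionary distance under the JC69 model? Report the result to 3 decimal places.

0.575

d = −(3/4) ln(1 − 4p/3) = −0.75 ln(1 − 0.5352) = −0.75 ln(0.4648)
  = −0.75 × (-0.766148) = 0.574611 substitutions/site.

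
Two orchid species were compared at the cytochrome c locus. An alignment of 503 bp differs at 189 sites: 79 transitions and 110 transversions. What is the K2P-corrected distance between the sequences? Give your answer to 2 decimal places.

0.52

P = 79/503 ≈ 0.157058 and Q = 110/503 ≈ 0.218688.
Under the Kimura two-parameter model, d = −½ ln(1 − 2P − Q) − ¼ ln(1 − 2Q).
1 − 2P − Q = 0.467196, giving −½ ln(0.467196) = 0.380503.
1 − 2Q = 0.562624, giving −¼ ln(0.562624) = 0.143786.
d = 0.380503 + 0.143786 = 0.524289.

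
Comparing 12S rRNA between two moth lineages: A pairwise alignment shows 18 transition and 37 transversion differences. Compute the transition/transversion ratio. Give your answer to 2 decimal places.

0.49

R = 18/37 = 0.486486… ≈ 0.49 (to 2 d.p.).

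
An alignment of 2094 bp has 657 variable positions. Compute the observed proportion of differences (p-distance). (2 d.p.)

p = 657/2094 = 0.313753… ≈ 0.31 (to 2 d.p.).

0.31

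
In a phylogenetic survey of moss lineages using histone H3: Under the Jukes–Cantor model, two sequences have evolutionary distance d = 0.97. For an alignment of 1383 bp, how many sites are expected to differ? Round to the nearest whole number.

753

Invert JC69: p = (3/4)(1 − e^(−4d/3)) = 0.75 × (1 − e^(-1.293333)) = 0.75 × (1 − 0.274355) = 0.544234.
Expected differing sites = pL ≈ 0.544234 × 1383 = 752.675622 ≈ 753.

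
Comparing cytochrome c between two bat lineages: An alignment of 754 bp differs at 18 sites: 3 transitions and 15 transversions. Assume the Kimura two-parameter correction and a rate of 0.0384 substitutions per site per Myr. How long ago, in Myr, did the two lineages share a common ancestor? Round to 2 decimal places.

0.32

P = 3/754 ≈ 0.003979 and Q = 15/754 ≈ 0.019894.
Under the Kimura two-parameter model, d = −½ ln(1 − 2P − Q) − ¼ ln(1 − 2Q).
1 − 2P − Q = 0.972148, giving −½ ln(0.972148) = 0.014124.
1 − 2Q = 0.960212, giving −¼ ln(0.960212) = 0.010150.
d = 0.014124 + 0.010150 = 0.024274.
Under a molecular clock d = 2μt, so t = d/(2μ) = 0.024274 / (2 × 0.0384) = 0.32 Myr.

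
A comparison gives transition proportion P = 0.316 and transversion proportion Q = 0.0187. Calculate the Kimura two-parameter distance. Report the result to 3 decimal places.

0.535

Under the Kimura two-parameter model, d = −½ ln(1 − 2P − Q) − ¼ ln(1 − 2Q).
1 − 2P − Q = 0.3493, giving −½ ln(0.3493) = 0.525912.
1 − 2Q = 0.9626, giving −¼ ln(0.9626) = 0.009529.
d = 0.525912 + 0.009529 = 0.535441.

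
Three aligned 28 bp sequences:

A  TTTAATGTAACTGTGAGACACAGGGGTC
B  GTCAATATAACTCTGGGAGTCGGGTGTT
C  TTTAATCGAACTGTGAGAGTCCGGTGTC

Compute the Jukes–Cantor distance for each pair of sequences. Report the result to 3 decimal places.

d(A,B) = 0.485, d(A,C) = 0.252, d(B,C) = 0.360

A–B: 10/28 sites differ → p ≈ 0.357143, d = −0.75 ln(1 − 0.476191) = 0.484971 ≈ 0.485.
A–C: 6/28 sites differ → p ≈ 0.214286, d = −0.75 ln(1 − 0.285715) = 0.252355 ≈ 0.252.
B–C: 8/28 sites differ → p ≈ 0.285714, d = −0.75 ln(1 − 0.380952) = 0.359679 ≈ 0.360.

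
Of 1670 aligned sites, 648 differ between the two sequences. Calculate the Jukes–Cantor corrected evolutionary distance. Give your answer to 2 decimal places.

p = 648/1670 ≈ 0.388024.
d = −(3/4) ln(1 − 4p/3) = −0.75 ln(1 − 0.517365) = −0.75 ln(0.482635)
  = −0.75 × (-0.728495) = 0.546371 substitutions/site.

0.55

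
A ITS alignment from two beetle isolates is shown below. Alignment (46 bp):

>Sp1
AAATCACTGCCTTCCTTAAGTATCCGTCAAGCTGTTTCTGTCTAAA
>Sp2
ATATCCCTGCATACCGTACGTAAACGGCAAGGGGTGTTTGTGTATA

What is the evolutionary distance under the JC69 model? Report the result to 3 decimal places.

The sequences differ at 15 of 46 sites, so p = 15/46 ≈ 0.326087.
d = −(3/4) ln(1 − 4p/3) = −0.75 ln(1 − 0.434783) = −0.75 ln(0.565217)
  = −0.75 × (-0.570546) = 0.427910 substitutions/site.

0.428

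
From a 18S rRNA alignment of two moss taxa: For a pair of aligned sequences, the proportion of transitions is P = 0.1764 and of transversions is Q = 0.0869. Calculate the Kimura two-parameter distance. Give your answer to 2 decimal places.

0.34

Under the Kimura two-parameter model, d = −½ ln(1 − 2P − Q) − ¼ ln(1 − 2Q).
1 − 2P − Q = 0.5603, giving −½ ln(0.5603) = 0.289641.
1 − 2Q = 0.8262, giving −¼ ln(0.8262) = 0.047730.
d = 0.289641 + 0.047730 = 0.337371.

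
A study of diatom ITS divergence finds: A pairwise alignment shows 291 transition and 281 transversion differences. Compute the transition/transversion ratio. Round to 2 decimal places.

R = 291/281 = 1.035587… ≈ 1.04 (to 2 d.p.).

1.04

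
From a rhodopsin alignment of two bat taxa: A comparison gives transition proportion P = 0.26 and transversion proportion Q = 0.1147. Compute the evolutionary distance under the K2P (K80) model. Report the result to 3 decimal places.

Under the Kimura two-parameter model, d = −½ ln(1 − 2P − Q) − ¼ ln(1 − 2Q).
1 − 2P − Q = 0.3653, giving −½ ln(0.3653) = 0.503518.
1 − 2Q = 0.7706, giving −¼ ln(0.7706) = 0.065146.
d = 0.503518 + 0.065146 = 0.568664.

0.569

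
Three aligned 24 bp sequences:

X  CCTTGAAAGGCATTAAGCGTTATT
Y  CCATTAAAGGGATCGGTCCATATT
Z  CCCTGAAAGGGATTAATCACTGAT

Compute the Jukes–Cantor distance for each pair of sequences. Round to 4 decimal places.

d(X,Y) = 0.5199, d(X,Z) = 0.3694, d(Y,Z) = 0.5199

X–Y: 9/24 sites differ → p = 0.375, d = −0.75 ln(1 − 0.5) = 0.519860 ≈ 0.5199.
X–Z: 7/24 sites differ → p ≈ 0.291667, d = −0.75 ln(1 − 0.388889) = 0.369358 ≈ 0.3694.
Y–Z: 9/24 sites differ → p = 0.375, d = −0.75 ln(1 − 0.5) = 0.519860 ≈ 0.5199.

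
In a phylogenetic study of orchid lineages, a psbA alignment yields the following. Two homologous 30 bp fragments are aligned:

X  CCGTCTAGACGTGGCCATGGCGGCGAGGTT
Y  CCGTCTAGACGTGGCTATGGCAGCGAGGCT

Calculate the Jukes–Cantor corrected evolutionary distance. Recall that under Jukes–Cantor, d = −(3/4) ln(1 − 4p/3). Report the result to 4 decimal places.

0.1073

The sequences differ at 3 of 30 sites (16, 22, 29), so p = 3/30 = 0.1.
d = −(3/4) ln(1 − 4p/3) = −0.75 ln(1 − 0.133333) = −0.75 ln(0.866667)
  = −0.75 × (-0.143100) = 0.107325 substitutions/site.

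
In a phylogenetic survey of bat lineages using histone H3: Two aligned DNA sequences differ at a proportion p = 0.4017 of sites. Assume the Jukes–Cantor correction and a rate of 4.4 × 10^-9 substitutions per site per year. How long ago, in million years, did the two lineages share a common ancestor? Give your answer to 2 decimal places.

65.37

d = −(3/4) ln(1 − 4p/3) = −0.75 ln(1 − 0.5356) = −0.75 ln(0.4644)
  = −0.75 × (-0.767009) = 0.575257 substitutions/site.
Under a molecular clock d = 2μt, so t = d/(2μ) = 0.575257 / (2 × 4.4 × 10^-9) = 65.37 million years.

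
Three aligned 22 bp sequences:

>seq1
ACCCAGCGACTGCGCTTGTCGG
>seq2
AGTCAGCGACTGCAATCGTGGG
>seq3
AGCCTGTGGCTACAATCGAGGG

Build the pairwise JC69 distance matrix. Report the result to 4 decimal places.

d(seq1,seq2) = 0.3390, d(seq1,seq3) = 0.6987, d(seq2,seq3) = 0.3390

seq1–seq2: 6/22 sites differ → p ≈ 0.272727, d = −0.75 ln(1 − 0.363636) = 0.338988 ≈ 0.3390.
seq1–seq3: 10/22 sites differ → p ≈ 0.454545, d = −0.75 ln(1 − 0.60606) = 0.698667 ≈ 0.6987.
seq2–seq3: 6/22 sites differ → p ≈ 0.272727, d = −0.75 ln(1 − 0.363636) = 0.338988 ≈ 0.3390.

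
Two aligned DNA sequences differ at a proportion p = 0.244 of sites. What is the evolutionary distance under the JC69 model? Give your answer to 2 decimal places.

d = −(3/4) ln(1 − 4p/3) = −0.75 ln(1 − 0.325333) = −0.75 ln(0.674667)
  = −0.75 × (-0.393536) = 0.295152 substitutions/site.

0.30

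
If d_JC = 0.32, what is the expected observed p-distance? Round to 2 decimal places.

0.26

p = (3/4)(1 − e^(−4d/3)) = 0.75 × (1 − e^(-0.426667)) = 0.75 × (1 − 0.652681) = 0.260489.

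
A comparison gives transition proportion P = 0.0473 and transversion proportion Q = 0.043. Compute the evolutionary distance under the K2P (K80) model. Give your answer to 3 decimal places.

0.096

Under the Kimura two-parameter model, d = −½ ln(1 − 2P − Q) − ¼ ln(1 − 2Q).
1 − 2P − Q = 0.8624, giving −½ ln(0.8624) = 0.074018.
1 − 2Q = 0.914, giving −¼ ln(0.914) = 0.022481.
d = 0.074018 + 0.022481 = 0.096499.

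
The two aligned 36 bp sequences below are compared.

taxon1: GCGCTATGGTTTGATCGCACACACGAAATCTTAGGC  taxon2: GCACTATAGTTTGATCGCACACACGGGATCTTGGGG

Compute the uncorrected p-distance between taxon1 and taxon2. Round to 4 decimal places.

0.1667

The sequences differ at 6 of 36 positions (sites 3, 8, 26, 27, 33, 36).
p = 6/36 = 0.166666… ≈ 0.1667 (to 4 d.p.).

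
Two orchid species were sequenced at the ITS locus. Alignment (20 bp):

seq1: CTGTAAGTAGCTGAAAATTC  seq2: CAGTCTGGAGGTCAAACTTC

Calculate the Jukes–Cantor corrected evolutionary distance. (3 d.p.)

0.471

The sequences differ at 7 of 20 sites (2, 5, 6, 8, 11, 13, 17), so p = 7/20 = 0.35.
d = −(3/4) ln(1 − 4p/3) = −0.75 ln(1 − 0.466667) = −0.75 ln(0.533333)
  = −0.75 × (-0.628609) = 0.471457 substitutions/site.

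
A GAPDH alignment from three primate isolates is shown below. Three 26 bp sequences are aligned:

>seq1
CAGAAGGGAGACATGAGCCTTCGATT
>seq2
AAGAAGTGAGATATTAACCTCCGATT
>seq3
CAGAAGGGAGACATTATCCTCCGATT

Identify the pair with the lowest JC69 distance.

seq1–seq2: 6/26 differ, p = 0.231, d = 0.276.
seq1–seq3: 3/26 differ, p = 0.115, d = 0.125.
seq2–seq3: 4/26 differ, p = 0.154, d = 0.172.
The smallest distance is between seq1 and seq3.

seq1 and seq3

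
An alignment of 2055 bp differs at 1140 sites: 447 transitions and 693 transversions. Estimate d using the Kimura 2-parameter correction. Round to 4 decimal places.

P = 447/2055 ≈ 0.217518 and Q = 693/2055 ≈ 0.337226.
Under the Kimura two-parameter model, d = −½ ln(1 − 2P − Q) − ¼ ln(1 − 2Q).
1 − 2P − Q = 0.227738, giving −½ ln(0.227738) = 0.739780.
1 − 2Q = 0.325548, giving −¼ ln(0.325548) = 0.280561.
d = 0.739780 + 0.280561 = 1.020341.

1.0203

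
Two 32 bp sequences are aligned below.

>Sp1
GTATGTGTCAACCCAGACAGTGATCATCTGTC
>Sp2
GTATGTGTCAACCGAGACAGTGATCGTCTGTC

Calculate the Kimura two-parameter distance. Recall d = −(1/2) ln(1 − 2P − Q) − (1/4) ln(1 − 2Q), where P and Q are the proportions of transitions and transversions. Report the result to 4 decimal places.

0.0654

Of 32 sites, 1 differences are transitions and 1 are transversions, so P = 1/32 = 0.03125 and Q = 1/32 = 0.03125.
Under the Kimura two-parameter model, d = −½ ln(1 − 2P − Q) − ¼ ln(1 − 2Q).
1 − 2P − Q = 0.90625, giving −½ ln(0.90625) = 0.049220.
1 − 2Q = 0.9375, giving −¼ ln(0.9375) = 0.016135.
d = 0.049220 + 0.016135 = 0.065355.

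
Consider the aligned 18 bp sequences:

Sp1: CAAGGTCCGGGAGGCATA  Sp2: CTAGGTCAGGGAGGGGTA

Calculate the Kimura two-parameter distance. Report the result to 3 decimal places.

Of 18 sites, 1 differences are transitions and 3 are transversions, so P = 1/18 ≈ 0.055556 and Q = 3/18 ≈ 0.166667.
Under the Kimura two-parameter model, d = −½ ln(1 − 2P − Q) − ¼ ln(1 − 2Q).
1 − 2P − Q = 0.722221, giving −½ ln(0.722221) = 0.162712.
1 − 2Q = 0.666666, giving −¼ ln(0.666666) = 0.101367.
d = 0.162712 + 0.101367 = 0.264079.

0.264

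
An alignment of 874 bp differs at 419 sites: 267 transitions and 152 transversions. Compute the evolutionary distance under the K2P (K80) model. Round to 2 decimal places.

P = 267/874 ≈ 0.305492 and Q = 152/874 ≈ 0.173913.
Under the Kimura two-parameter model, d = −½ ln(1 − 2P − Q) − ¼ ln(1 − 2Q).
1 − 2P − Q = 0.215103, giving −½ ln(0.215103) = 0.768319.
1 − 2Q = 0.652174, giving −¼ ln(0.652174) = 0.106861.
d = 0.768319 + 0.106861 = 0.875180.

0.88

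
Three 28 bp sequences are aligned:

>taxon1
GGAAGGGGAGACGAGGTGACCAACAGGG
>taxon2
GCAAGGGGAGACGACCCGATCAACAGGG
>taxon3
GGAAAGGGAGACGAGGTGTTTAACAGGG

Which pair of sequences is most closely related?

taxon1–taxon2: 5/28 differ, p = 0.179, d = 0.204.
taxon1–taxon3: 4/28 differ, p = 0.143, d = 0.158.
taxon2–taxon3: 7/28 differ, p = 0.250, d = 0.304.
The smallest distance is between taxon1 and taxon3.

taxon1 and taxon3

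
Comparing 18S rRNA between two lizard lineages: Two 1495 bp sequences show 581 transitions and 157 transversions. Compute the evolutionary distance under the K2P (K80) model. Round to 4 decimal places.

P = 581/1495 ≈ 0.388629 and Q = 157/1495 ≈ 0.105017.
Under the Kimura two-parameter model, d = −½ ln(1 − 2P − Q) − ¼ ln(1 − 2Q).
1 − 2P − Q = 0.117725, giving −½ ln(0.117725) = 1.069702.
1 − 2Q = 0.789966, giving −¼ ln(0.789966) = 0.058941.
d = 1.069702 + 0.058941 = 1.128643.

1.1286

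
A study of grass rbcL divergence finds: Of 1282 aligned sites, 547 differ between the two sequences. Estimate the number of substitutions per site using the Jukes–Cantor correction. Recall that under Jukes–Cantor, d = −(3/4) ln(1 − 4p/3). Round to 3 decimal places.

p = 547/1282 ≈ 0.426677.
d = −(3/4) ln(1 − 4p/3) = −0.75 ln(1 − 0.568903) = −0.75 ln(0.431097)
  = −0.75 × (-0.841422) = 0.631067 substitutions/site.

0.631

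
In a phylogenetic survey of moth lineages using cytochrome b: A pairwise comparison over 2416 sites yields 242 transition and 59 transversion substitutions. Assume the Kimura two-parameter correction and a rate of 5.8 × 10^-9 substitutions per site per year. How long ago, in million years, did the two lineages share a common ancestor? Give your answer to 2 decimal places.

12.05

P = 242/2416 ≈ 0.100166 and Q = 59/2416 ≈ 0.024421.
Under the Kimura two-parameter model, d = −½ ln(1 − 2P − Q) − ¼ ln(1 − 2Q).
1 − 2P − Q = 0.775247, giving −½ ln(0.775247) = 0.127287.
1 − 2Q = 0.951158, giving −¼ ln(0.951158) = 0.012519.
d = 0.127287 + 0.012519 = 0.139806.
Under a molecular clock d = 2μt, so t = d/(2μ) = 0.139806 / (2 × 5.8 × 10^-9) = 12.05 million years.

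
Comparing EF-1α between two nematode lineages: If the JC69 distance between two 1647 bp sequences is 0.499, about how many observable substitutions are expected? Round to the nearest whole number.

600

Invert JC69: p = (3/4)(1 − e^(−4d/3)) = 0.75 × (1 − e^(-0.665333)) = 0.75 × (1 − 0.514102) = 0.364424.
Expected differing sites = pL ≈ 0.364424 × 1647 = 600.206328 ≈ 600.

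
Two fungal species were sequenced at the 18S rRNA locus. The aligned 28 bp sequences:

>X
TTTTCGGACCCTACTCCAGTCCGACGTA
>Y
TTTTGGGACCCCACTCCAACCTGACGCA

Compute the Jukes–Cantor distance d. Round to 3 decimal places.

0.252

The sequences differ at 6 of 28 sites (5, 12, 19, 20, 22, 27), so p = 6/28 ≈ 0.214286.
d = −(3/4) ln(1 − 4p/3) = −0.75 ln(1 − 0.285715) = −0.75 ln(0.714285)
  = −0.75 × (-0.336473) = 0.252355 substitutions/site.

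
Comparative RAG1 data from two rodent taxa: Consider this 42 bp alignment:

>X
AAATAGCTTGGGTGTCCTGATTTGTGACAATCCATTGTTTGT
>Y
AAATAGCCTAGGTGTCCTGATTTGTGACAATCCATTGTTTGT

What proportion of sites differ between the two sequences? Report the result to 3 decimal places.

The sequences differ at 2 of 42 positions (sites 8, 10).
p = 2/42 = 0.047619… ≈ 0.048 (to 3 d.p.).

0.048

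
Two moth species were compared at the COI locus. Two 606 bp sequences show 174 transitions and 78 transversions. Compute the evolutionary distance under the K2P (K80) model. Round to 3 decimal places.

P = 174/606 ≈ 0.287129 and Q = 78/606 ≈ 0.128713.
Under the Kimura two-parameter model, d = −½ ln(1 − 2P − Q) − ¼ ln(1 − 2Q).
1 − 2P − Q = 0.297029, giving −½ ln(0.297029) = 0.606963.
1 − 2Q = 0.742574, giving −¼ ln(0.742574) = 0.074408.
d = 0.606963 + 0.074408 = 0.681371.

0.681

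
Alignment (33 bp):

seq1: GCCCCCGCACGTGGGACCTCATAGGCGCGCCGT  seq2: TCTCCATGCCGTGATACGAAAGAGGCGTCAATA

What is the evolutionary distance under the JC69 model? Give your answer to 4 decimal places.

0.9745

The sequences differ at 18 of 33 sites, so p = 18/33 ≈ 0.545455.
d = −(3/4) ln(1 − 4p/3) = −0.75 ln(1 − 0.727273) = −0.75 ln(0.272727)
  = −0.75 × (-1.299284) = 0.974463 substitutions/site.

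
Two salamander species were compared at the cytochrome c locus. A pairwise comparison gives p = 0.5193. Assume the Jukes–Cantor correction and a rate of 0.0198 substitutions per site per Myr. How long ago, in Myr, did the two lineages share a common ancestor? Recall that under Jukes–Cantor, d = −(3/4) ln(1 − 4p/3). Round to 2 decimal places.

d = −(3/4) ln(1 − 4p/3) = −0.75 ln(1 − 0.6924) = −0.75 ln(0.3076)
  = −0.75 × (-1.178955) = 0.884216 substitutions/site.
Under a molecular clock d = 2μt, so t = d/(2μ) = 0.884216 / (2 × 0.0198) = 22.33 Myr.

22.33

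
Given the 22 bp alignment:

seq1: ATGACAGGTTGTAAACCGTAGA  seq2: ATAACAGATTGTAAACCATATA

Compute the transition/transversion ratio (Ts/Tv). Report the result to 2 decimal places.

3.00

Transitions are A↔G and C↔T; transversions are all other mismatches.
Transitions: 3. Transversions: 1.
R = 3/1 = 3.00.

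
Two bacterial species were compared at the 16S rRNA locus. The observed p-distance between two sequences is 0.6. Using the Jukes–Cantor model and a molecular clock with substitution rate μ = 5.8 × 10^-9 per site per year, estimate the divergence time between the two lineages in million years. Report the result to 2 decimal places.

104.06

d = −(3/4) ln(1 − 4p/3) = −0.75 ln(1 − 0.8) = −0.75 ln(0.2)
  = −0.75 × (-1.609438) = 1.207079 substitutions/site.
Under a molecular clock d = 2μt, so t = d/(2μ) = 1.207079 / (2 × 5.8 × 10^-9) = 104.06 million years.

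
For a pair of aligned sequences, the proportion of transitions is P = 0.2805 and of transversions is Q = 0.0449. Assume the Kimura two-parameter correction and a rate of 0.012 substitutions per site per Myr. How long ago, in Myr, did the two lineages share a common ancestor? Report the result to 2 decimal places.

Under the Kimura two-parameter model, d = −½ ln(1 − 2P − Q) − ¼ ln(1 − 2Q).
1 − 2P − Q = 0.3941, giving −½ ln(0.3941) = 0.465575.
1 − 2Q = 0.9102, giving −¼ ln(0.9102) = 0.023523.
d = 0.465575 + 0.023523 = 0.489098.
Under a molecular clock d = 2μt, so t = d/(2μ) = 0.489098 / (2 × 0.012) = 20.38 Myr.

20.38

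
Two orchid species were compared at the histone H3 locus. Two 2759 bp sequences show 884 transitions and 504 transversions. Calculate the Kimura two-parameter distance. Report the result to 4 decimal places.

0.9809

P = 884/2759 ≈ 0.320406 and Q = 504/2759 ≈ 0.182675.
Under the Kimura two-parameter model, d = −½ ln(1 − 2P − Q) − ¼ ln(1 − 2Q).
1 − 2P − Q = 0.176513, giving −½ ln(0.176513) = 0.867180.
1 − 2Q = 0.63465, giving −¼ ln(0.63465) = 0.113670.
d = 0.867180 + 0.113670 = 0.980850.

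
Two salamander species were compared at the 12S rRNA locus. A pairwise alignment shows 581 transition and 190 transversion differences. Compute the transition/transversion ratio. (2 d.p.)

3.06

R = 581/190 = 3.057894… ≈ 3.06 (to 2 d.p.).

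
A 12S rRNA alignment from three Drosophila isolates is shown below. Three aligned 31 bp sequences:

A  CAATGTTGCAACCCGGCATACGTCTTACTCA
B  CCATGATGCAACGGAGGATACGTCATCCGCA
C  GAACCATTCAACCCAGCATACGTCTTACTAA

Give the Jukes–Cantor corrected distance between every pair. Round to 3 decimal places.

d(A,B) = 0.367, d(A,C) = 0.269, d(B,C) = 0.544

A–B: 9/31 sites differ → p ≈ 0.290323, d = −0.75 ln(1 − 0.387097) = 0.367161 ≈ 0.367.
A–C: 7/31 sites differ → p ≈ 0.225806, d = −0.75 ln(1 − 0.301075) = 0.268659 ≈ 0.269.
B–C: 12/31 sites differ → p ≈ 0.387097, d = −0.75 ln(1 − 0.516129) = 0.544453 ≈ 0.544.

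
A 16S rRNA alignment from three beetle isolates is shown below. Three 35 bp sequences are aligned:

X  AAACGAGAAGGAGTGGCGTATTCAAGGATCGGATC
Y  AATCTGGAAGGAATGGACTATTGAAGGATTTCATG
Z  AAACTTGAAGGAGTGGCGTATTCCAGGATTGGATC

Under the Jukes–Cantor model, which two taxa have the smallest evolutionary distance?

X–Y: 11/35 differ, p = 0.314, d = 0.407.
X–Z: 4/35 differ, p = 0.114, d = 0.124.
Y–Z: 10/35 differ, p = 0.286, d = 0.360.
The smallest distance is between X and Z.

X and Z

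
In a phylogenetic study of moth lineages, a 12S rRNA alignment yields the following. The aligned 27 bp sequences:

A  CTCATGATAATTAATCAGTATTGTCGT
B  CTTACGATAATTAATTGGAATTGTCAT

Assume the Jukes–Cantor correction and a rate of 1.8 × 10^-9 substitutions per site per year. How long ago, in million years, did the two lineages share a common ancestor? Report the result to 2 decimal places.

The sequences differ at 6 of 27 sites (3, 5, 16, 17, 19, 26), so p = 6/27 ≈ 0.222222.
d = −(3/4) ln(1 − 4p/3) = −0.75 ln(1 − 0.296296) = −0.75 ln(0.703704)
  = −0.75 × (-0.351397) = 0.263548 substitutions/site.
Under a molecular clock d = 2μt, so t = d/(2μ) = 0.263548 / (2 × 1.8 × 10^-9) = 73.21 million years.

73.21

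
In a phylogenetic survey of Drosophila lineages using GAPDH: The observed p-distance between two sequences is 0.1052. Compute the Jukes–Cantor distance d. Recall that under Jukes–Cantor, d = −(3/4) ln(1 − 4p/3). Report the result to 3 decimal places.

d = −(3/4) ln(1 − 4p/3) = −0.75 ln(1 − 0.140267) = −0.75 ln(0.859733)
  = −0.75 × (-0.151133) = 0.113350 substitutions/site.

0.113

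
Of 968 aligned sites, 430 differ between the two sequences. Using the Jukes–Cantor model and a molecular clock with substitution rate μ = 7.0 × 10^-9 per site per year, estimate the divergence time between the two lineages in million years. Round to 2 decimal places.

48.06

p = 430/968 ≈ 0.444215.
d = −(3/4) ln(1 − 4p/3) = −0.75 ln(1 − 0.592287) = −0.75 ln(0.407713)
  = −0.75 × (-0.897192) = 0.672894 substitutions/site.
Under a molecular clock d = 2μt, so t = d/(2μ) = 0.672894 / (2 × 7.0 × 10^-9) = 48.06 million years.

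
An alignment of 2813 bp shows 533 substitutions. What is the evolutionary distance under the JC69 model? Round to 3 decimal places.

0.218

p = 533/2813 ≈ 0.189477.
d = −(3/4) ln(1 − 4p/3) = −0.75 ln(1 − 0.252636) = −0.75 ln(0.747364)
  = −0.75 × (-0.291203) = 0.218402 substitutions/site.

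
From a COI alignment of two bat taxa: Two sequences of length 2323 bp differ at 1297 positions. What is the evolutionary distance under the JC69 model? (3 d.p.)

1.023

p = 1297/2323 ≈ 0.55833.
d = −(3/4) ln(1 − 4p/3) = −0.75 ln(1 − 0.74444) = −0.75 ln(0.25556)
  = −0.75 × (-1.364298) = 1.023224 substitutions/site.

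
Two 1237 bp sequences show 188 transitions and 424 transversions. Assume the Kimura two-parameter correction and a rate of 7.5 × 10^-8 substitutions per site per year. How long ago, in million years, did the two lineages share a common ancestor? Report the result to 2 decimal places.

P = 188/1237 ≈ 0.151981 and Q = 424/1237 ≈ 0.342765.
Under the Kimura two-parameter model, d = −½ ln(1 − 2P − Q) − ¼ ln(1 − 2Q).
1 − 2P − Q = 0.353273, giving −½ ln(0.353273) = 0.520257.
1 − 2Q = 0.31447, giving −¼ ln(0.31447) = 0.289217.
d = 0.520257 + 0.289217 = 0.809474.
Under a molecular clock d = 2μt, so t = d/(2μ) = 0.809474 / (2 × 7.5 × 10^-8) = 5.40 million years.

5.40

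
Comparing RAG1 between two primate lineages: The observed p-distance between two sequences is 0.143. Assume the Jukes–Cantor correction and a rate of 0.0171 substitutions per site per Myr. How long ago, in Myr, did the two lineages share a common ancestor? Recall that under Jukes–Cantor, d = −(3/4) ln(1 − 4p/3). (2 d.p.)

4.64

d = −(3/4) ln(1 − 4p/3) = −0.75 ln(1 − 0.190667) = −0.75 ln(0.809333)
  = −0.75 × (-0.211545) = 0.158659 substitutions/site.
Under a molecular clock d = 2μt, so t = d/(2μ) = 0.158659 / (2 × 0.0171) = 4.64 Myr.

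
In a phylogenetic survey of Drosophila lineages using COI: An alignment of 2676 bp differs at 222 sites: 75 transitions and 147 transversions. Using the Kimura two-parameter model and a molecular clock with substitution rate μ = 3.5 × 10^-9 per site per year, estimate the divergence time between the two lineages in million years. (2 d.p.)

12.56

P = 75/2676 ≈ 0.028027 and Q = 147/2676 ≈ 0.054933.
Under the Kimura two-parameter model, d = −½ ln(1 − 2P − Q) − ¼ ln(1 − 2Q).
1 − 2P − Q = 0.889013, giving −½ ln(0.889013) = 0.058822.
1 − 2Q = 0.890134, giving −¼ ln(0.890134) = 0.029096.
d = 0.058822 + 0.029096 = 0.087918.
Under a molecular clock d = 2μt, so t = d/(2μ) = 0.087918 / (2 × 3.5 × 10^-9) = 12.56 million years.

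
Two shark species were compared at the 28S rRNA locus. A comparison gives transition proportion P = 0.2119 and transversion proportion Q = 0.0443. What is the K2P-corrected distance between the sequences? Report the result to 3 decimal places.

0.339

Under the Kimura two-parameter model, d = −½ ln(1 − 2P − Q) − ¼ ln(1 − 2Q).
1 − 2P − Q = 0.5319, giving −½ ln(0.5319) = 0.315650.
1 − 2Q = 0.9114, giving −¼ ln(0.9114) = 0.023193.
d = 0.315650 + 0.023193 = 0.338843.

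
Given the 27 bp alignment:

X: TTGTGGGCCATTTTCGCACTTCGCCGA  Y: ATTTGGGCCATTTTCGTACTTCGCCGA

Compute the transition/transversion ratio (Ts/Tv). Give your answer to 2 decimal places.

Transitions are A↔G and C↔T; transversions are all other mismatches.
Transitions: 1. Transversions: 2.
R = 1/2 = 0.50.

0.50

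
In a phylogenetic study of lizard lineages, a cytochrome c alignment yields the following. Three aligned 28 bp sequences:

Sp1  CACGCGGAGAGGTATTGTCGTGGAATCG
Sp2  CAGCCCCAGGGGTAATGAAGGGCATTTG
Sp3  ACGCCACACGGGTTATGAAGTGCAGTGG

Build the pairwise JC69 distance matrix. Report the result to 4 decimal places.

d(Sp1,Sp2) = 0.6355, d(Sp1,Sp3) = 0.9396, d(Sp2,Sp3) = 0.3597

Sp1–Sp2: 12/28 sites differ → p ≈ 0.428571, d = −0.75 ln(1 − 0.571428) = 0.635472 ≈ 0.6355.
Sp1–Sp3: 15/28 sites differ → p ≈ 0.535714, d = −0.75 ln(1 − 0.714285) = 0.939570 ≈ 0.9396.
Sp2–Sp3: 8/28 sites differ → p ≈ 0.285714, d = −0.75 ln(1 − 0.380952) = 0.359679 ≈ 0.3597.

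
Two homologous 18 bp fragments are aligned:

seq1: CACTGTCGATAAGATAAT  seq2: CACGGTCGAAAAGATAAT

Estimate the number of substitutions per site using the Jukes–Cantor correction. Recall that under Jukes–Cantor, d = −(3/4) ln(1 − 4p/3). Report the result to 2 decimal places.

The sequences differ at 2 of 18 sites (4, 10), so p = 2/18 ≈ 0.111111.
d = −(3/4) ln(1 − 4p/3) = −0.75 ln(1 − 0.148148) = −0.75 ln(0.851852)
  = −0.75 × (-0.160342) = 0.120257 substitutions/site.

0.12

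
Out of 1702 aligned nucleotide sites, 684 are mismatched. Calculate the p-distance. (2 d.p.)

0.40

p = 684/1702 = 0.401880… ≈ 0.40 (to 2 d.p.).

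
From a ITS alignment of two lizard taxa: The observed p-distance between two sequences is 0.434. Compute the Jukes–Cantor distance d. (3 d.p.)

0.648

d = −(3/4) ln(1 − 4p/3) = −0.75 ln(1 − 0.578667) = −0.75 ln(0.421333)
  = −0.75 × (-0.864332) = 0.648249 substitutions/site.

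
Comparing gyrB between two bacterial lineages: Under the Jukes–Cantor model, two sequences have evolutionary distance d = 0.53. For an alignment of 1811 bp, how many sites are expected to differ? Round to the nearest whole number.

688

Invert JC69: p = (3/4)(1 − e^(−4d/3)) = 0.75 × (1 − e^(-0.706667)) = 0.75 × (1 − 0.493286) = 0.380036.
Expected differing sites = pL ≈ 0.380036 × 1811 = 688.245196 ≈ 688.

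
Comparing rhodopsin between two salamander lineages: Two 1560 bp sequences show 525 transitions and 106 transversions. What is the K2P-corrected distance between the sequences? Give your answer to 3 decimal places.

0.712

P = 525/1560 ≈ 0.336538 and Q = 106/1560 ≈ 0.067949.
Under the Kimura two-parameter model, d = −½ ln(1 − 2P − Q) − ¼ ln(1 − 2Q).
1 − 2P − Q = 0.258975, giving −½ ln(0.258975) = 0.675512.
1 − 2Q = 0.864102, giving −¼ ln(0.864102) = 0.036516.
d = 0.675512 + 0.036516 = 0.712028.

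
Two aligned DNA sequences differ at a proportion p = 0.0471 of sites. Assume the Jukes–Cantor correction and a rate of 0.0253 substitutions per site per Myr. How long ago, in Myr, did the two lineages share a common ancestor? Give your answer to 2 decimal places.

0.96

d = −(3/4) ln(1 − 4p/3) = −0.75 ln(1 − 0.0628) = −0.75 ln(0.9372)
  = −0.75 × (-0.064859) = 0.048644 substitutions/site.
Under a molecular clock d = 2μt, so t = d/(2μ) = 0.048644 / (2 × 0.0253) = 0.96 Myr.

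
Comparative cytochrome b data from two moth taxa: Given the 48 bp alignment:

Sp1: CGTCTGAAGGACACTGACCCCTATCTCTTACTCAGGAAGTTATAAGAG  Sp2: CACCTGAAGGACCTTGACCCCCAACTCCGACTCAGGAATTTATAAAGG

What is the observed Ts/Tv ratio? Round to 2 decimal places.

1.75

Transitions are A↔G and C↔T; transversions are all other mismatches.
Transitions: 7. Transversions: 4.
R = 7/4 = 1.75.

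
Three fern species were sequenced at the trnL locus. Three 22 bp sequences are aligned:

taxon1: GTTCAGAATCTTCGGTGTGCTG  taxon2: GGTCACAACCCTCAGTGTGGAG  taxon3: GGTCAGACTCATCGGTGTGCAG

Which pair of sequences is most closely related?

taxon1 and taxon3

taxon1–taxon2: 7/22 differ, p = 0.318, d = 0.414.
taxon1–taxon3: 4/22 differ, p = 0.182, d = 0.208.
taxon2–taxon3: 6/22 differ, p = 0.273, d = 0.339.
The smallest distance is between taxon1 and taxon3.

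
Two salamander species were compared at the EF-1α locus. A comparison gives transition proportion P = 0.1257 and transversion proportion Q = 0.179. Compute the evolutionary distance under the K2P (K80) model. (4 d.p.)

Under the Kimura two-parameter model, d = −½ ln(1 − 2P − Q) − ¼ ln(1 − 2Q).
1 − 2P − Q = 0.5696, giving −½ ln(0.5696) = 0.281410.
1 − 2Q = 0.642, giving −¼ ln(0.642) = 0.110792.
d = 0.281410 + 0.110792 = 0.392202.

0.3922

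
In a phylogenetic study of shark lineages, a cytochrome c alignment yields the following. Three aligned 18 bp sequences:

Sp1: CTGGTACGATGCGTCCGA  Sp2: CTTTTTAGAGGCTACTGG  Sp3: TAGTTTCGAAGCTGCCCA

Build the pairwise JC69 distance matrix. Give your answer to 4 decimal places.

d(Sp1,Sp2) = 0.8240, d(Sp1,Sp3) = 0.6735, d(Sp2,Sp3) = 0.8240

Sp1–Sp2: 9/18 sites differ → p = 0.5, d = −0.75 ln(1 − 0.666667) = 0.823960 ≈ 0.8240.
Sp1–Sp3: 8/18 sites differ → p ≈ 0.444444, d = −0.75 ln(1 − 0.592592) = 0.673455 ≈ 0.6735.
Sp2–Sp3: 9/18 sites differ → p = 0.5, d = −0.75 ln(1 − 0.666667) = 0.823960 ≈ 0.8240.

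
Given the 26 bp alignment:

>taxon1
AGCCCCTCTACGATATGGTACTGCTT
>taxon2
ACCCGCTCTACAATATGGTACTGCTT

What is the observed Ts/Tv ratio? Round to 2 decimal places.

0.50

Transitions are A↔G and C↔T; transversions are all other mismatches.
Transitions: 1. Transversions: 2.
R = 1/2 = 0.50.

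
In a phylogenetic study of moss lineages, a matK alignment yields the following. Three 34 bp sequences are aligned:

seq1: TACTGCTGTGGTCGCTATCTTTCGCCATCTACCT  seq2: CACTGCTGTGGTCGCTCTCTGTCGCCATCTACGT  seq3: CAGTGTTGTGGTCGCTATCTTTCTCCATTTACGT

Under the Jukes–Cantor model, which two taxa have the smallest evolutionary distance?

seq1–seq2: 4/34 differ, p = 0.118, d = 0.128.
seq1–seq3: 6/34 differ, p = 0.176, d = 0.201.
seq2–seq3: 6/34 differ, p = 0.176, d = 0.201.
The smallest distance is between seq1 and seq2.

seq1 and seq2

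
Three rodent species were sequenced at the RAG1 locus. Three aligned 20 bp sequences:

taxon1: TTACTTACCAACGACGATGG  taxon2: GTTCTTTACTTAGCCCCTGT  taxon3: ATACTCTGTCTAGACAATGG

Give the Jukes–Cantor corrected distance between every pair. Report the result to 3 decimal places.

taxon1–taxon2: 11/20 sites differ → p = 0.55, d = −0.75 ln(1 − 0.733333) = 0.991316 ≈ 0.991.
taxon1–taxon3: 9/20 sites differ → p = 0.45, d = −0.75 ln(1 − 0.6) = 0.687218 ≈ 0.687.
taxon2–taxon3: 10/20 sites differ → p = 0.5, d = −0.75 ln(1 − 0.666667) = 0.823960 ≈ 0.824.

d(taxon1,taxon2) = 0.991, d(taxon1,taxon3) = 0.687, d(taxon2,taxon3) = 0.824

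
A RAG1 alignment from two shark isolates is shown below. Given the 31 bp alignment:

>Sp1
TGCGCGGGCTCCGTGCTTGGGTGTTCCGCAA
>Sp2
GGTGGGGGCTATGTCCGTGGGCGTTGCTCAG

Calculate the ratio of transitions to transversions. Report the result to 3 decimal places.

Transitions are A↔G and C↔T; transversions are all other mismatches.
Transitions: 4. Transversions: 7.
R = 4/7 = 0.571428… ≈ 0.571 (to 3 d.p.).

0.571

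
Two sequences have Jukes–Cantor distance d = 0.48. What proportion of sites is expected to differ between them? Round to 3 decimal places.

p = (3/4)(1 − e^(−4d/3)) = 0.75 × (1 − e^(-0.64)) = 0.75 × (1 − 0.527292) = 0.354531.

0.355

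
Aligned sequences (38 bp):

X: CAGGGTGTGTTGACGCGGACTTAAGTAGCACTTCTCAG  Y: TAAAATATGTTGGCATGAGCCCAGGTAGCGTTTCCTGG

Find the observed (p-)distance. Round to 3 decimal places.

The sequences differ at 18 of 38 positions.
p = 18/38 = 0.473684… ≈ 0.474 (to 3 d.p.).

0.474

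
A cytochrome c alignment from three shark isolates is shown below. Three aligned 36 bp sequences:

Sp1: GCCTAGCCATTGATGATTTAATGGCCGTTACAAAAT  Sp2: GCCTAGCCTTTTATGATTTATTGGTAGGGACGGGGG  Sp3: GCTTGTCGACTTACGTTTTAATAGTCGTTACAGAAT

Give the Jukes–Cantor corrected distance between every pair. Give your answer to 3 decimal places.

Sp1–Sp2: 12/36 sites differ → p ≈ 0.333333, d = −0.75 ln(1 − 0.444444) = 0.440839 ≈ 0.441.
Sp1–Sp3: 11/36 sites differ → p ≈ 0.305556, d = −0.75 ln(1 − 0.407408) = 0.392437 ≈ 0.392.
Sp2–Sp3: 17/36 sites differ → p ≈ 0.472222, d = −0.75 ln(1 − 0.629629) = 0.744938 ≈ 0.745.

d(Sp1,Sp2) = 0.441, d(Sp1,Sp3) = 0.392, d(Sp2,Sp3) = 0.745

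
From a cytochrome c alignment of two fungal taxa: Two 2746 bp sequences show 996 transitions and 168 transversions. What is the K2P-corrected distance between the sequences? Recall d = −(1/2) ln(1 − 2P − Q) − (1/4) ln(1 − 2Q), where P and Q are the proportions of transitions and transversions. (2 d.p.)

P = 996/2746 ≈ 0.362709 and Q = 168/2746 ≈ 0.06118.
Under the Kimura two-parameter model, d = −½ ln(1 − 2P − Q) − ¼ ln(1 − 2Q).
1 − 2P − Q = 0.213402, giving −½ ln(0.213402) = 0.772289.
1 − 2Q = 0.87764, giving −¼ ln(0.87764) = 0.032630.
d = 0.772289 + 0.032630 = 0.804919.

0.80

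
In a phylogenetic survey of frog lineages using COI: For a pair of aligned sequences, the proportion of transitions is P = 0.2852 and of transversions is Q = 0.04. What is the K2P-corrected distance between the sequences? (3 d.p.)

Under the Kimura two-parameter model, d = −½ ln(1 − 2P − Q) − ¼ ln(1 − 2Q).
1 − 2P − Q = 0.3896, giving −½ ln(0.3896) = 0.471317.
1 − 2Q = 0.92, giving −¼ ln(0.92) = 0.020845.
d = 0.471317 + 0.020845 = 0.492162.

0.492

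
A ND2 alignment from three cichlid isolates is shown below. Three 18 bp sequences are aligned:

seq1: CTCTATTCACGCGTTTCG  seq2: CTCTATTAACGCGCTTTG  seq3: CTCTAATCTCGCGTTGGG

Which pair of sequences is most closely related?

seq1–seq2: 3/18 differ, p = 0.167, d = 0.188.
seq1–seq3: 4/18 differ, p = 0.222, d = 0.264.
seq2–seq3: 6/18 differ, p = 0.333, d = 0.441.
The smallest distance is between seq1 and seq2.

seq1 and seq2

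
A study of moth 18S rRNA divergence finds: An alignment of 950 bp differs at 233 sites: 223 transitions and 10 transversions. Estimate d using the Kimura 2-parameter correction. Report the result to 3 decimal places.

0.332

P = 223/950 ≈ 0.234737 and Q = 10/950 ≈ 0.010526.
Under the Kimura two-parameter model, d = −½ ln(1 − 2P − Q) − ¼ ln(1 − 2Q).
1 − 2P − Q = 0.52, giving −½ ln(0.52) = 0.326963.
1 − 2Q = 0.978948, giving −¼ ln(0.978948) = 0.005319.
d = 0.326963 + 0.005319 = 0.332282.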